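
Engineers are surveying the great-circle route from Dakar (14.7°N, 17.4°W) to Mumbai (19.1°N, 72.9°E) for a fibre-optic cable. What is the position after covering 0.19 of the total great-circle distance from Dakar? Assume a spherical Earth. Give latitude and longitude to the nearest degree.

≈ (19°N, 1°W)

Write both endpoints as unit vectors p₁, p₂ with components (cos φ cos λ, cos φ sin λ, sin φ).
The central angle between the endpoints is δ = arccos(p₁·p₂) ≈ 1.492 rad (85.5°).
Interpolate at f = 0.19 with slerp weights a = sin((1−f)δ)/sin δ ≈ 0.938, b = sin(fδ)/sin δ ≈ 0.281.
p = a·p₁ + b·p₂ ≈ (0.944, -0.018, 0.330); φ = arcsin(p_z) ≈ 19.26°, λ = atan2(p_y, p_x) ≈ -1.09°.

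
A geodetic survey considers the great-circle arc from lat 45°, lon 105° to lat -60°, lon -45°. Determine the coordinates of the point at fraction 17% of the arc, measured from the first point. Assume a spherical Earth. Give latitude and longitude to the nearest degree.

Convert each endpoint to a unit vector on the sphere (x = cos φ cos λ, y = cos φ sin λ, z = sin φ).
The central angle between the endpoints is δ = arccos(p₁·p₂) ≈ 2.735 rad (156.7°).
Interpolate at f = 0.17 with slerp weights a = sin((1−f)δ)/sin δ ≈ 1.936, b = sin(fδ)/sin δ ≈ 1.134.
p = a·p₁ + b·p₂ ≈ (0.047, 0.921, 0.386); φ = arcsin(p_z) ≈ 22.73°, λ = atan2(p_y, p_x) ≈ 87.09°.

≈ lat 23°, lon 87°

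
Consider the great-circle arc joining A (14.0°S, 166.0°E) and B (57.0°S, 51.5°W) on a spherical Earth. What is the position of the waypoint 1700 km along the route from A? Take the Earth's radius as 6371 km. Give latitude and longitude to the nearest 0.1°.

Convert each endpoint to a unit vector on the sphere (x = cos φ cos λ, y = cos φ sin λ, z = sin φ).
The central angle between the endpoints is δ = arccos(p₁·p₂) ≈ 1.789 rad (102.5°). The total great-circle distance is δ·R ≈ 1.789 × 6371 ≈ 11397 km, so the target fraction is f = 1700/11397 ≈ 0.149.
Interpolate at f ≈ 0.149 with slerp weights a = sin((1−f)δ)/sin δ ≈ 1.023, b = sin(fδ)/sin δ ≈ 0.270.
p = a·p₁ + b·p₂ ≈ (-0.872, 0.125, -0.474); φ = arcsin(p_z) ≈ -28.29°, λ = atan2(p_y, p_x) ≈ 171.84°.

≈ (28.3°S, 171.8°E)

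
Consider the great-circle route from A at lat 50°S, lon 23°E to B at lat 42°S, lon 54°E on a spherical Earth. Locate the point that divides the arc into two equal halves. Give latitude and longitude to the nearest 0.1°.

Write both endpoints as unit vectors p₁, p₂ with components (cos φ cos λ, cos φ sin λ, sin φ).
The central angle between the endpoints is δ = arccos(p₁·p₂) ≈ 0.397 rad (22.8°).
Interpolate at f = 1/2 with slerp weights a = sin((1−f)δ)/sin δ ≈ 0.510, b = sin(fδ)/sin δ ≈ 0.510.
p = a·p₁ + b·p₂ ≈ (0.525, 0.435, -0.732); φ = arcsin(p_z) ≈ -47.05°, λ = atan2(p_y, p_x) ≈ 39.65°.

≈ lat 47.1°S, lon 39.7°E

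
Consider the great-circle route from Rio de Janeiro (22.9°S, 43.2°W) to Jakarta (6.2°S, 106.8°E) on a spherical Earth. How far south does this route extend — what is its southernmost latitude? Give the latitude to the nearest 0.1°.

≈ 46.1°S

The great circle lies in the plane with unit normal n̂ = (p₁ × p₂)/|p₁ × p₂|.
Here n̂_z ≈ +0.694; the vertex latitude is φ_max = arccos|n̂_z| ≈ 46.1°.
Check via Clairaut: cos φ_max = |cos φ₁| · sin C = cos(22.9°)·sin(131.2°) ≈ 0.694, again giving ≈ 46.1°.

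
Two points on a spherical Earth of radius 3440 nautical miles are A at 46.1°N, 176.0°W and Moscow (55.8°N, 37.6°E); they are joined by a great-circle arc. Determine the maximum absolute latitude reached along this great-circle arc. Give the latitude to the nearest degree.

The great circle lies in the plane with unit normal n̂ = (p₁ × p₂)/|p₁ × p₂|.
Here n̂_z ≈ -0.224; the vertex latitude is φ_max = arccos|n̂_z| ≈ 77.1°.
Check via Clairaut: cos φ_max = |cos φ₁| · sin C = cos(46.1°)·sin(18.9°) ≈ 0.224, again giving ≈ 77.1°.

≈ 77°N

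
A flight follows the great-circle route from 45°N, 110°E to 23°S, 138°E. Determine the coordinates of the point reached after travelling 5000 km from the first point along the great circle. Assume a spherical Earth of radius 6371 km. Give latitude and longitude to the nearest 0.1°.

Write both endpoints as unit vectors p₁, p₂ with components (cos φ cos λ, cos φ sin λ, sin φ).
The central angle between the endpoints is δ = arccos(p₁·p₂) ≈ 1.268 rad (72.6°). The total great-circle distance is δ·R ≈ 1.268 × 6371 ≈ 8077 km, so the target fraction is f = 5000/8077 ≈ 0.619.
Interpolate at f ≈ 0.619 with slerp weights a = sin((1−f)δ)/sin δ ≈ 0.487, b = sin(fδ)/sin δ ≈ 0.740.
p = a·p₁ + b·p₂ ≈ (-0.624, 0.779, 0.055); φ = arcsin(p_z) ≈ 3.14°, λ = atan2(p_y, p_x) ≈ 128.69°.

≈ 3.1°N, 128.7°E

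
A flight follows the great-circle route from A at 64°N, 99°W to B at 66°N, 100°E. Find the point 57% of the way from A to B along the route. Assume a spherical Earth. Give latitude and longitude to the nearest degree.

The haversine formula gives a central angle δ ≈ 0.860 rad (49.3°) between the endpoints.
Interpolate at f = 0.57 with slerp weights a = sin((1−f)δ)/sin δ ≈ 0.477, b = sin(fδ)/sin δ ≈ 0.621.
p = a·p₁ + b·p₂ ≈ (-0.077, 0.042, 0.996); φ = arcsin(p_z) ≈ 84.98°, λ = atan2(p_y, p_x) ≈ 151.06°.

≈ 85°N, 151°E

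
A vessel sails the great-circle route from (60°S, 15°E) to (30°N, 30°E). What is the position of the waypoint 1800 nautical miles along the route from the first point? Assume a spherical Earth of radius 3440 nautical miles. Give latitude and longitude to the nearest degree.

≈ (30°S, 22°E)

Convert each endpoint to a unit vector on the sphere (x = cos φ cos λ, y = cos φ sin λ, z = sin φ).
The central angle between the endpoints is δ = arccos(p₁·p₂) ≈ 1.586 rad (90.8°). The total great-circle distance is δ·R ≈ 1.586 × 3440 ≈ 5454 nmi, so the target fraction is f = 1800/5454 ≈ 0.330.
Interpolate at f ≈ 0.330 with slerp weights a = sin((1−f)δ)/sin δ ≈ 0.874, b = sin(fδ)/sin δ ≈ 0.500.
p = a·p₁ + b·p₂ ≈ (0.797, 0.329, -0.507); φ = arcsin(p_z) ≈ -30.44°, λ = atan2(p_y, p_x) ≈ 22.47°.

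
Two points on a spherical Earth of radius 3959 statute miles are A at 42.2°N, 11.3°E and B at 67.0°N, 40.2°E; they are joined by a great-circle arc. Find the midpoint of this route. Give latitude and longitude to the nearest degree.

Convert each endpoint to a unit vector on the sphere (x = cos φ cos λ, y = cos φ sin λ, z = sin φ).
The central angle between the endpoints is δ = arccos(p₁·p₂) ≈ 0.512 rad (29.3°).
Interpolate at f = 1/2 with slerp weights a = sin((1−f)δ)/sin δ ≈ 0.517, b = sin(fδ)/sin δ ≈ 0.517.
p = a·p₁ + b·p₂ ≈ (0.530, 0.205, 0.823); φ = arcsin(p_z) ≈ 55.38°, λ = atan2(p_y, p_x) ≈ 21.19°.

≈ 55°N, 21°E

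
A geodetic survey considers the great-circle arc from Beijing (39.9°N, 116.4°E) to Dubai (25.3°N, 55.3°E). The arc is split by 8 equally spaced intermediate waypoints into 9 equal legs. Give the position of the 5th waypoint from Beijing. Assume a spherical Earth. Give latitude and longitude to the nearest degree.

Write both endpoints as unit vectors p₁, p₂ with components (cos φ cos λ, cos φ sin λ, sin φ).
The central angle between the endpoints is δ = arccos(p₁·p₂) ≈ 0.916 rad (52.5°).
Interpolate at f = 5/9 with slerp weights a = sin((1−f)δ)/sin δ ≈ 0.499, b = sin(fδ)/sin δ ≈ 0.614.
p = a·p₁ + b·p₂ ≈ (0.146, 0.800, 0.583); φ = arcsin(p_z) ≈ 35.64°, λ = atan2(p_y, p_x) ≈ 79.66°.

≈ 36°N, 80°E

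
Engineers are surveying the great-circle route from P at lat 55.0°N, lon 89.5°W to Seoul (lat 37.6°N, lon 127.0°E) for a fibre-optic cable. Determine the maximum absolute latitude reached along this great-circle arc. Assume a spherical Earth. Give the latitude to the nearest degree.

The great circle lies in the plane with unit normal n̂ = (p₁ × p₂)/|p₁ × p₂|.
Here n̂_z ≈ -0.273; the vertex latitude is φ_max = arccos|n̂_z| ≈ 74.2°.
Check via Clairaut: cos φ_max = |cos φ₁| · sin C = cos(55.0°)·sin(28.4°) ≈ 0.273, again giving ≈ 74.2°.

≈ 74°N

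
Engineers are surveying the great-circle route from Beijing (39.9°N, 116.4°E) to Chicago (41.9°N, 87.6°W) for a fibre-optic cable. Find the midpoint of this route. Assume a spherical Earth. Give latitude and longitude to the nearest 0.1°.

≈ 76.5°N, 169.7°W

Write both endpoints as unit vectors p₁, p₂ with components (cos φ cos λ, cos φ sin λ, sin φ).
The central angle between the endpoints is δ = arccos(p₁·p₂) ≈ 1.664 rad (95.4°).
Interpolate at f = 1/2 with slerp weights a = sin((1−f)δ)/sin δ ≈ 0.743, b = sin(fδ)/sin δ ≈ 0.743.
p = a·p₁ + b·p₂ ≈ (-0.230, -0.042, 0.972); φ = arcsin(p_z) ≈ 76.47°, λ = atan2(p_y, p_x) ≈ -169.67°.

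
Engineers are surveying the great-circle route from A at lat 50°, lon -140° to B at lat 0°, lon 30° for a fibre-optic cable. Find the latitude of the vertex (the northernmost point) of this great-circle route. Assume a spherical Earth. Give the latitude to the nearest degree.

≈ 82°

The great circle lies in the plane with unit normal n̂ = (p₁ × p₂)/|p₁ × p₂|.
Here n̂_z ≈ +0.144; the vertex latitude is φ_max = arccos|n̂_z| ≈ 81.7°.
Check via Clairaut: cos φ_max = |cos φ₁| · sin C = cos(50.0°)·sin(13.0°) ≈ 0.144, again giving ≈ 81.7°.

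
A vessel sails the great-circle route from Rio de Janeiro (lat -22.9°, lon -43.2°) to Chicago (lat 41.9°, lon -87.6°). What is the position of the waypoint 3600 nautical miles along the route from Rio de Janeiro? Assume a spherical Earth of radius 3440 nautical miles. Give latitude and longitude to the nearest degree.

≈ lat 29°, lon -75°

Write both endpoints as unit vectors p₁, p₂ with components (cos φ cos λ, cos φ sin λ, sin φ).
The central angle between the endpoints is δ = arccos(p₁·p₂) ≈ 1.339 rad (76.7°). The total great-circle distance is δ·R ≈ 1.339 × 3440 ≈ 4605 nmi, so the target fraction is f = 3600/4605 ≈ 0.782.
Interpolate at f ≈ 0.782 with slerp weights a = sin((1−f)δ)/sin δ ≈ 0.296, b = sin(fδ)/sin δ ≈ 0.890.
p = a·p₁ + b·p₂ ≈ (0.226, -0.848, 0.479); φ = arcsin(p_z) ≈ 28.61°, λ = atan2(p_y, p_x) ≈ -75.05°.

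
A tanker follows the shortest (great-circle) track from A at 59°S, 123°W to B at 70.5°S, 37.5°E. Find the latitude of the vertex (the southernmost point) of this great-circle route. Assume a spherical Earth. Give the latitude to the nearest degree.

The great circle lies in the plane with unit normal n̂ = (p₁ × p₂)/|p₁ × p₂|.
Here n̂_z ≈ +0.075; the vertex latitude is φ_max = arccos|n̂_z| ≈ 85.7°.
Check via Clairaut: cos φ_max = |cos φ₁| · sin C = cos(59.0°)·sin(171.6°) ≈ 0.075, again giving ≈ 85.7°.

≈ 86°S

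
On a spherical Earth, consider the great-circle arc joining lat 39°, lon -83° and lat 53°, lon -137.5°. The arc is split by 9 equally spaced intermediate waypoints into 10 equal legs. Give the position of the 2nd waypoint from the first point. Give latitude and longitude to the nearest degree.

Convert each endpoint to a unit vector on the sphere (x = cos φ cos λ, y = cos φ sin λ, z = sin φ).
The central angle between the endpoints is δ = arccos(p₁·p₂) ≈ 0.685 rad (39.3°).
Interpolate at f = 2/10 with slerp weights a = sin((1−f)δ)/sin δ ≈ 0.823, b = sin(fδ)/sin δ ≈ 0.216.
p = a·p₁ + b·p₂ ≈ (-0.018, -0.723, 0.691); φ = arcsin(p_z) ≈ 43.68°, λ = atan2(p_y, p_x) ≈ -91.41°.

≈ lat 44°, lon -91°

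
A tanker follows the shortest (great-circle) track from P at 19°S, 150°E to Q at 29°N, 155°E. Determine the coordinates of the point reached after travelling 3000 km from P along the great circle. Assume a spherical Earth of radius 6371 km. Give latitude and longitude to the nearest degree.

The haversine formula gives a central angle δ ≈ 0.842 rad (48.2°) between the endpoints. The total great-circle distance is δ·R ≈ 0.842 × 6371 ≈ 5364 km, so the target fraction is f = 3000/5364 ≈ 0.559.
Interpolate at f ≈ 0.559 with slerp weights a = sin((1−f)δ)/sin δ ≈ 0.486, b = sin(fδ)/sin δ ≈ 0.608.
p = a·p₁ + b·p₂ ≈ (-0.880, 0.455, 0.137); φ = arcsin(p_z) ≈ 7.85°, λ = atan2(p_y, p_x) ≈ 152.68°.

≈ 8°N, 153°E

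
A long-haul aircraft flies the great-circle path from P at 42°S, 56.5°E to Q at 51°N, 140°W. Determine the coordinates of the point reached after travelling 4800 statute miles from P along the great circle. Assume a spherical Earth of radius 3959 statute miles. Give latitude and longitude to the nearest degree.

≈ 15°N, 100°E

Write both endpoints as unit vectors p₁, p₂ with components (cos φ cos λ, cos φ sin λ, sin φ).
The central angle between the endpoints is δ = arccos(p₁·p₂) ≈ 2.890 rad (165.6°). The total great-circle distance is δ·R ≈ 2.890 × 3959 ≈ 11440 mi, so the target fraction is f = 4800/11440 ≈ 0.420.
Interpolate at f ≈ 0.420 with slerp weights a = sin((1−f)δ)/sin δ ≈ 3.989, b = sin(fδ)/sin δ ≈ 3.757.
p = a·p₁ + b·p₂ ≈ (-0.175, 0.952, 0.250); φ = arcsin(p_z) ≈ 14.50°, λ = atan2(p_y, p_x) ≈ 100.41°.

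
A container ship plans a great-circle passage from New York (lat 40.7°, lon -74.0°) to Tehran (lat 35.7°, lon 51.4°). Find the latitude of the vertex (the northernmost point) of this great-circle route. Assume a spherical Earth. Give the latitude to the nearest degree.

The great circle lies in the plane with unit normal n̂ = (p₁ × p₂)/|p₁ × p₂|.
Here n̂_z ≈ +0.502; the vertex latitude is φ_max = arccos|n̂_z| ≈ 59.9°.
Check via Clairaut: cos φ_max = |cos φ₁| · sin C = cos(40.7°)·sin(41.5°) ≈ 0.502, again giving ≈ 59.9°.

≈ 60°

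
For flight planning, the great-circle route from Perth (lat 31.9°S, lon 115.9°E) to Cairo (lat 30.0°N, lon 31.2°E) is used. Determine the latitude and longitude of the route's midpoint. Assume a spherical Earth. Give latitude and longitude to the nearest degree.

≈ lat 1°S, lon 73°E

The haversine formula gives a central angle δ ≈ 1.768 rad (101.3°) between the endpoints.
Interpolate at f = 1/2 with slerp weights a = sin((1−f)δ)/sin δ ≈ 0.789, b = sin(fδ)/sin δ ≈ 0.789.
p = a·p₁ + b·p₂ ≈ (0.292, 0.956, -0.022); φ = arcsin(p_z) ≈ -1.29°, λ = atan2(p_y, p_x) ≈ 73.03°.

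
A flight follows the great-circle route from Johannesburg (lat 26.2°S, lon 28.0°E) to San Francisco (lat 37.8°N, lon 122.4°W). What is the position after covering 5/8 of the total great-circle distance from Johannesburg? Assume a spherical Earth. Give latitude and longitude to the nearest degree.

≈ lat 31°N, lon 52°W

Convert each endpoint to a unit vector on the sphere (x = cos φ cos λ, y = cos φ sin λ, z = sin φ).
The central angle between the endpoints is δ = arccos(p₁·p₂) ≈ 2.662 rad (152.5°).
Interpolate at f = 5/8 with slerp weights a = sin((1−f)δ)/sin δ ≈ 1.820, b = sin(fδ)/sin δ ≈ 2.157.
p = a·p₁ + b·p₂ ≈ (0.529, -0.672, 0.518); φ = arcsin(p_z) ≈ 31.21°, λ = atan2(p_y, p_x) ≈ -51.78°.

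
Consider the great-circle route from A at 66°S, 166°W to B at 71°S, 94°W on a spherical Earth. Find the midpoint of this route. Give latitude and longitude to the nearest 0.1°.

From cos δ = sin φ₁ sin φ₂ + cos φ₁ cos φ₂ cos Δλ, the central angle is δ ≈ 0.440 rad (25.2°).
Interpolate at f = 1/2 with slerp weights a = sin((1−f)δ)/sin δ ≈ 0.512, b = sin(fδ)/sin δ ≈ 0.512.
p = a·p₁ + b·p₂ ≈ (-0.214, -0.217, -0.953); φ = arcsin(p_z) ≈ -72.27°, λ = atan2(p_y, p_x) ≈ -134.60°.

≈ 72.3°S, 134.6°W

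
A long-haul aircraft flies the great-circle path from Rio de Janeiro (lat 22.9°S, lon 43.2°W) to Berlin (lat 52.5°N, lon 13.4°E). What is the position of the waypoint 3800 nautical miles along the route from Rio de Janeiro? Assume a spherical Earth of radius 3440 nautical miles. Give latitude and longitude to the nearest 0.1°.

≈ lat 32.3°N, lon 10.7°W

Convert each endpoint to a unit vector on the sphere (x = cos φ cos λ, y = cos φ sin λ, z = sin φ).
The central angle between the endpoints is δ = arccos(p₁·p₂) ≈ 1.571 rad (90.0°). The total great-circle distance is δ·R ≈ 1.571 × 3440 ≈ 5404 nmi, so the target fraction is f = 3800/5404 ≈ 0.703.
Interpolate at f ≈ 0.703 with slerp weights a = sin((1−f)δ)/sin δ ≈ 0.449, b = sin(fδ)/sin δ ≈ 0.893.
p = a·p₁ + b·p₂ ≈ (0.831, -0.157, 0.534); φ = arcsin(p_z) ≈ 32.26°, λ = atan2(p_y, p_x) ≈ -10.73°.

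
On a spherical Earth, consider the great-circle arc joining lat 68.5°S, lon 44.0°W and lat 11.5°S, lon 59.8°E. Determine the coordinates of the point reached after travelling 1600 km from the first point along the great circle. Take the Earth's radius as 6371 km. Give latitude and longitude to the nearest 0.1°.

≈ lat 68.1°S, lon 4.4°W

From cos δ = sin φ₁ sin φ₂ + cos φ₁ cos φ₂ cos Δλ, the central angle is δ ≈ 1.471 rad (84.3°). The total great-circle distance is δ·R ≈ 1.471 × 6371 ≈ 9370 km, so the target fraction is f = 1600/9370 ≈ 0.171.
Interpolate at f ≈ 0.171 with slerp weights a = sin((1−f)δ)/sin δ ≈ 0.944, b = sin(fδ)/sin δ ≈ 0.250.
p = a·p₁ + b·p₂ ≈ (0.372, -0.029, -0.928); φ = arcsin(p_z) ≈ -68.10°, λ = atan2(p_y, p_x) ≈ -4.42°.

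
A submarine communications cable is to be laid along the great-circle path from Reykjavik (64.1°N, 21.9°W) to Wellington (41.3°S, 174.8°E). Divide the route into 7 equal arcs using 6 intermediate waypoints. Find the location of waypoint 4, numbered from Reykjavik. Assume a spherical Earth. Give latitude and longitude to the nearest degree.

Write both endpoints as unit vectors p₁, p₂ with components (cos φ cos λ, cos φ sin λ, sin φ).
The central angle between the endpoints is δ = arccos(p₁·p₂) ≈ 2.709 rad (155.2°).
Interpolate at f = 4/7 with slerp weights a = sin((1−f)δ)/sin δ ≈ 2.190, b = sin(fδ)/sin δ ≈ 2.386.
p = a·p₁ + b·p₂ ≈ (-0.898, -0.194, 0.395); φ = arcsin(p_z) ≈ 23.24°, λ = atan2(p_y, p_x) ≈ -167.80°.

≈ 23°N, 168°W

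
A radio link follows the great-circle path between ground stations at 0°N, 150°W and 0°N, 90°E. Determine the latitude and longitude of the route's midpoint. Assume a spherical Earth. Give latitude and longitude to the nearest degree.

≈ 0°N, 150°E

Convert each endpoint to a unit vector on the sphere (x = cos φ cos λ, y = cos φ sin λ, z = sin φ).
The central angle between the endpoints is δ = arccos(p₁·p₂) ≈ 2.094 rad (120.0°).
Interpolate at f = 1/2 with slerp weights a = sin((1−f)δ)/sin δ ≈ 1.000, b = sin(fδ)/sin δ ≈ 1.000.
p = a·p₁ + b·p₂ ≈ (-0.866, 0.500, 0.000); φ = arcsin(p_z) ≈ 0.00°, λ = atan2(p_y, p_x) ≈ 150.00°.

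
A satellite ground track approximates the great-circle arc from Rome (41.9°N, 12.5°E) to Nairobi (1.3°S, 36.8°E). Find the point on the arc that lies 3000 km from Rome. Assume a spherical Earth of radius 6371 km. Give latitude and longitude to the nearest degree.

≈ (18°N, 28°E)

Convert each endpoint to a unit vector on the sphere (x = cos φ cos λ, y = cos φ sin λ, z = sin φ).
The central angle between the endpoints is δ = arccos(p₁·p₂) ≈ 0.846 rad (48.5°). The total great-circle distance is δ·R ≈ 0.846 × 6371 ≈ 5389 km, so the target fraction is f = 3000/5389 ≈ 0.557.
Interpolate at f ≈ 0.557 with slerp weights a = sin((1−f)δ)/sin δ ≈ 0.489, b = sin(fδ)/sin δ ≈ 0.606.
p = a·p₁ + b·p₂ ≈ (0.841, 0.442, 0.313); φ = arcsin(p_z) ≈ 18.24°, λ = atan2(p_y, p_x) ≈ 27.72°.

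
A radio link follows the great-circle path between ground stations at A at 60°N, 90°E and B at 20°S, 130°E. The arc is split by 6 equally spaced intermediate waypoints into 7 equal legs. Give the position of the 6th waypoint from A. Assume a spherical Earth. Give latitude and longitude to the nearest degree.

≈ 8°S, 126°E

From cos δ = sin φ₁ sin φ₂ + cos φ₁ cos φ₂ cos Δλ, the central angle is δ ≈ 1.507 rad (86.3°).
Interpolate at f = 6/7 with slerp weights a = sin((1−f)δ)/sin δ ≈ 0.214, b = sin(fδ)/sin δ ≈ 0.963.
p = a·p₁ + b·p₂ ≈ (-0.582, 0.800, -0.144); φ = arcsin(p_z) ≈ -8.28°, λ = atan2(p_y, p_x) ≈ 126.01°.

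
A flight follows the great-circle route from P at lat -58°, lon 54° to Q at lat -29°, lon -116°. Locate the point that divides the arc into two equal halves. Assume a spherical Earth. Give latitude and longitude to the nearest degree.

≈ lat -75°, lon -101°

Write both endpoints as unit vectors p₁, p₂ with components (cos φ cos λ, cos φ sin λ, sin φ).
The central angle between the endpoints is δ = arccos(p₁·p₂) ≈ 1.616 rad (92.6°).
Interpolate at f = 1/2 with slerp weights a = sin((1−f)δ)/sin δ ≈ 0.724, b = sin(fδ)/sin δ ≈ 0.724.
p = a·p₁ + b·p₂ ≈ (-0.052, -0.259, -0.965); φ = arcsin(p_z) ≈ -74.70°, λ = atan2(p_y, p_x) ≈ -101.38°.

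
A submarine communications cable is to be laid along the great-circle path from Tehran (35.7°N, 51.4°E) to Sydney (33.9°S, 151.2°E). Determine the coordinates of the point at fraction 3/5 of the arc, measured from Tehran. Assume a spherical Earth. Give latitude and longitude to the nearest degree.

≈ (6°S, 111°E)

Convert each endpoint to a unit vector on the sphere (x = cos φ cos λ, y = cos φ sin λ, z = sin φ).
The central angle between the endpoints is δ = arccos(p₁·p₂) ≈ 2.027 rad (116.1°).
Interpolate at f = 3/5 with slerp weights a = sin((1−f)δ)/sin δ ≈ 0.807, b = sin(fδ)/sin δ ≈ 1.044.
p = a·p₁ + b·p₂ ≈ (-0.351, 0.930, -0.111); φ = arcsin(p_z) ≈ -6.40°, λ = atan2(p_y, p_x) ≈ 110.66°.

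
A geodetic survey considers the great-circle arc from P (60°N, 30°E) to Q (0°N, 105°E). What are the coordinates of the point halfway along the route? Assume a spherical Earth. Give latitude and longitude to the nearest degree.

The haversine formula gives a central angle δ ≈ 1.441 rad (82.6°) between the endpoints.
Interpolate at f = 1/2 with slerp weights a = sin((1−f)δ)/sin δ ≈ 0.665, b = sin(fδ)/sin δ ≈ 0.665.
p = a·p₁ + b·p₂ ≈ (0.116, 0.809, 0.576); φ = arcsin(p_z) ≈ 35.19°, λ = atan2(p_y, p_x) ≈ 81.85°.

≈ (35°N, 82°E)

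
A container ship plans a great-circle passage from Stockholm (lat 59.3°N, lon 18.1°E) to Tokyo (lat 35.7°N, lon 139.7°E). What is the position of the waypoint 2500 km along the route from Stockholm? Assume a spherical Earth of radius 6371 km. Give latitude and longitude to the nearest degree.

≈ lat 68°N, lon 67°E

Convert each endpoint to a unit vector on the sphere (x = cos φ cos λ, y = cos φ sin λ, z = sin φ).
The central angle between the endpoints is δ = arccos(p₁·p₂) ≈ 1.282 rad (73.5°). The total great-circle distance is δ·R ≈ 1.282 × 6371 ≈ 8170 km, so the target fraction is f = 2500/8170 ≈ 0.306.
Interpolate at f ≈ 0.306 with slerp weights a = sin((1−f)δ)/sin δ ≈ 0.811, b = sin(fδ)/sin δ ≈ 0.399.
p = a·p₁ + b·p₂ ≈ (0.146, 0.338, 0.930); φ = arcsin(p_z) ≈ 68.39°, λ = atan2(p_y, p_x) ≈ 66.60°.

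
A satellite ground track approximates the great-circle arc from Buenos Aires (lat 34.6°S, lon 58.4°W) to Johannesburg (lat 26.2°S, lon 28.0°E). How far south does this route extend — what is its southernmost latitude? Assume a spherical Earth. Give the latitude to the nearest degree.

The great circle lies in the plane with unit normal n̂ = (p₁ × p₂)/|p₁ × p₂|.
Here n̂_z ≈ +0.772; the vertex latitude is φ_max = arccos|n̂_z| ≈ 39.5°.
Check via Clairaut: cos φ_max = |cos φ₁| · sin C = cos(34.6°)·sin(110.3°) ≈ 0.772, again giving ≈ 39.5°.

≈ 39°S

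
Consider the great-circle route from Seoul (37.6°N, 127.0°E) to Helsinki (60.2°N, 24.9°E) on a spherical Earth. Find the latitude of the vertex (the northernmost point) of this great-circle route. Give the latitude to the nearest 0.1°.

The great circle lies in the plane with unit normal n̂ = (p₁ × p₂)/|p₁ × p₂|.
Here n̂_z ≈ -0.430; the vertex latitude is φ_max = arccos|n̂_z| ≈ 64.5°.
Check via Clairaut: cos φ_max = |cos φ₁| · sin C = cos(37.6°)·sin(32.9°) ≈ 0.430, again giving ≈ 64.5°.

≈ 64.5°N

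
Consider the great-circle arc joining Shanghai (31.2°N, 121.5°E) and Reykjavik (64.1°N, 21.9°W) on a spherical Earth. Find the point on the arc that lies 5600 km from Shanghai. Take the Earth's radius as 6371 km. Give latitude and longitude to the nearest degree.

Convert each endpoint to a unit vector on the sphere (x = cos φ cos λ, y = cos φ sin λ, z = sin φ).
The central angle between the endpoints is δ = arccos(p₁·p₂) ≈ 1.404 rad (80.4°). The total great-circle distance is δ·R ≈ 1.404 × 6371 ≈ 8945 km, so the target fraction is f = 5600/8945 ≈ 0.626.
Interpolate at f ≈ 0.626 with slerp weights a = sin((1−f)δ)/sin δ ≈ 0.508, b = sin(fδ)/sin δ ≈ 0.781.
p = a·p₁ + b·p₂ ≈ (0.089, 0.243, 0.966); φ = arcsin(p_z) ≈ 74.97°, λ = atan2(p_y, p_x) ≈ 69.85°.

≈ 75°N, 70°E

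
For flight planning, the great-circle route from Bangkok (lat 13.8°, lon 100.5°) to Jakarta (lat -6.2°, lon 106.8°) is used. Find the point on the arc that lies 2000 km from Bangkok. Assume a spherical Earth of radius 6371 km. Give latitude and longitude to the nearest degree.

≈ lat -3°, lon 106°

Convert each endpoint to a unit vector on the sphere (x = cos φ cos λ, y = cos φ sin λ, z = sin φ).
The central angle between the endpoints is δ = arccos(p₁·p₂) ≈ 0.366 rad (21.0°). The total great-circle distance is δ·R ≈ 0.366 × 6371 ≈ 2330 km, so the target fraction is f = 2000/2330 ≈ 0.858.
Interpolate at f ≈ 0.858 with slerp weights a = sin((1−f)δ)/sin δ ≈ 0.145, b = sin(fδ)/sin δ ≈ 0.863.
p = a·p₁ + b·p₂ ≈ (-0.274, 0.960, -0.059); φ = arcsin(p_z) ≈ -3.37°, λ = atan2(p_y, p_x) ≈ 105.91°.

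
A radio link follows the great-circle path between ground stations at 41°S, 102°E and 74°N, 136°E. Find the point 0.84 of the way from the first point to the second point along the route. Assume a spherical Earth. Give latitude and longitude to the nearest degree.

≈ 56°N, 120°E

Write both endpoints as unit vectors p₁, p₂ with components (cos φ cos λ, cos φ sin λ, sin φ).
The central angle between the endpoints is δ = arccos(p₁·p₂) ≈ 2.047 rad (117.3°).
Interpolate at f = 0.84 with slerp weights a = sin((1−f)δ)/sin δ ≈ 0.362, b = sin(fδ)/sin δ ≈ 1.113.
p = a·p₁ + b·p₂ ≈ (-0.277, 0.480, 0.832); φ = arcsin(p_z) ≈ 56.32°, λ = atan2(p_y, p_x) ≈ 120.01°.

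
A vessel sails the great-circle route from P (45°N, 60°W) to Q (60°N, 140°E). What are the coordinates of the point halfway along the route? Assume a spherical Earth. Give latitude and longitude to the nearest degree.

Convert each endpoint to a unit vector on the sphere (x = cos φ cos λ, y = cos φ sin λ, z = sin φ).
The central angle between the endpoints is δ = arccos(p₁·p₂) ≈ 1.287 rad (73.7°).
Interpolate at f = 1/2 with slerp weights a = sin((1−f)δ)/sin δ ≈ 0.625, b = sin(fδ)/sin δ ≈ 0.625.
p = a·p₁ + b·p₂ ≈ (-0.018, -0.182, 0.983); φ = arcsin(p_z) ≈ 79.47°, λ = atan2(p_y, p_x) ≈ -95.78°.

≈ (79°N, 96°W)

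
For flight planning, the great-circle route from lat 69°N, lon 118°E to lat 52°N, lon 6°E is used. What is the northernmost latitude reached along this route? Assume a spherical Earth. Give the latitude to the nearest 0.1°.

The great circle lies in the plane with unit normal n̂ = (p₁ × p₂)/|p₁ × p₂|.
Here n̂_z ≈ -0.270; the vertex latitude is φ_max = arccos|n̂_z| ≈ 74.3°.

≈ 74.3°N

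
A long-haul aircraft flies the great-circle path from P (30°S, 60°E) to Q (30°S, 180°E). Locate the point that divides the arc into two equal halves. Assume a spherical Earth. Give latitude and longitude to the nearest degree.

From cos δ = sin φ₁ sin φ₂ + cos φ₁ cos φ₂ cos Δλ, the central angle is δ ≈ 1.696 rad (97.2°).
Interpolate at f = 1/2 with slerp weights a = sin((1−f)δ)/sin δ ≈ 0.756, b = sin(fδ)/sin δ ≈ 0.756.
p = a·p₁ + b·p₂ ≈ (-0.327, 0.567, -0.756); φ = arcsin(p_z) ≈ -49.11°, λ = atan2(p_y, p_x) ≈ 120.00°.

≈ (49°S, 120°E)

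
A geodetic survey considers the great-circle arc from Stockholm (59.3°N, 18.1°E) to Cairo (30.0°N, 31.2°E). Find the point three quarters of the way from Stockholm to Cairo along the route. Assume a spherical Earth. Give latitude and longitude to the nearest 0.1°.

Convert each endpoint to a unit vector on the sphere (x = cos φ cos λ, y = cos φ sin λ, z = sin φ).
The central angle between the endpoints is δ = arccos(p₁·p₂) ≈ 0.534 rad (30.6°).
Interpolate at f = 3/4 with slerp weights a = sin((1−f)δ)/sin δ ≈ 0.262, b = sin(fδ)/sin δ ≈ 0.766.
p = a·p₁ + b·p₂ ≈ (0.694, 0.385, 0.608); φ = arcsin(p_z) ≈ 37.44°, λ = atan2(p_y, p_x) ≈ 29.02°.

≈ 37.4°N, 29.0°E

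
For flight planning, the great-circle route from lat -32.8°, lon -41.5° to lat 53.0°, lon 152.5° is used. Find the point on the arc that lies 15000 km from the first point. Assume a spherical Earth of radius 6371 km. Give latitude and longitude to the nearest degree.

Write both endpoints as unit vectors p₁, p₂ with components (cos φ cos λ, cos φ sin λ, sin φ).
The central angle between the endpoints is δ = arccos(p₁·p₂) ≈ 2.748 rad (157.4°). The total great-circle distance is δ·R ≈ 2.748 × 6371 ≈ 17506 km, so the target fraction is f = 15000/17506 ≈ 0.857.
Interpolate at f ≈ 0.857 with slerp weights a = sin((1−f)δ)/sin δ ≈ 0.999, b = sin(fδ)/sin δ ≈ 1.846.
p = a·p₁ + b·p₂ ≈ (-0.357, -0.043, 0.933); φ = arcsin(p_z) ≈ 68.95°, λ = atan2(p_y, p_x) ≈ -173.06°.

≈ lat 69°, lon -173°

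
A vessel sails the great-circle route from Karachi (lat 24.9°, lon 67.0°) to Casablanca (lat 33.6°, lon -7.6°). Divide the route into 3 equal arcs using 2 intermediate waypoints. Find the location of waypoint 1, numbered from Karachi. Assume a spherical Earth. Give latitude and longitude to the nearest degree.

≈ lat 33°, lon 44°

From cos δ = sin φ₁ sin φ₂ + cos φ₁ cos φ₂ cos Δλ, the central angle is δ ≈ 1.122 rad (64.3°).
Interpolate at f = 1/3 with slerp weights a = sin((1−f)δ)/sin δ ≈ 0.755, b = sin(fδ)/sin δ ≈ 0.406.
p = a·p₁ + b·p₂ ≈ (0.602, 0.586, 0.542); φ = arcsin(p_z) ≈ 32.84°, λ = atan2(p_y, p_x) ≈ 44.19°.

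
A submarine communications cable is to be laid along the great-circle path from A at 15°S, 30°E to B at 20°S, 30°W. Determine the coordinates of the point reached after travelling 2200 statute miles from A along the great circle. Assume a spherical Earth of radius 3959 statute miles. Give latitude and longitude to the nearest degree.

From cos δ = sin φ₁ sin φ₂ + cos φ₁ cos φ₂ cos Δλ, the central angle is δ ≈ 0.998 rad (57.2°). The total great-circle distance is δ·R ≈ 0.998 × 3959 ≈ 3949 mi, so the target fraction is f = 2200/3949 ≈ 0.557.
Interpolate at f ≈ 0.557 with slerp weights a = sin((1−f)δ)/sin δ ≈ 0.509, b = sin(fδ)/sin δ ≈ 0.628.
p = a·p₁ + b·p₂ ≈ (0.937, -0.049, -0.346); φ = arcsin(p_z) ≈ -20.27°, λ = atan2(p_y, p_x) ≈ -3.01°.

≈ 20°S, 3°W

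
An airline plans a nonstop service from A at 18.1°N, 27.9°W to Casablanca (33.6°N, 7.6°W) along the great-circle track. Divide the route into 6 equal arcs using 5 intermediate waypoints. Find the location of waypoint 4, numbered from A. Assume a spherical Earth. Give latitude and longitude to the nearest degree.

From cos δ = sin φ₁ sin φ₂ + cos φ₁ cos φ₂ cos Δλ, the central angle is δ ≈ 0.417 rad (23.9°).
Interpolate at f = 4/6 with slerp weights a = sin((1−f)δ)/sin δ ≈ 0.342, b = sin(fδ)/sin δ ≈ 0.678.
p = a·p₁ + b·p₂ ≈ (0.847, -0.227, 0.481); φ = arcsin(p_z) ≈ 28.77°, λ = atan2(p_y, p_x) ≈ -14.99°.

≈ 29°N, 15°W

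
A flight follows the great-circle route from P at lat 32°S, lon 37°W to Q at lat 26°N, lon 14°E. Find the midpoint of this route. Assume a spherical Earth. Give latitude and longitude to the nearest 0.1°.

≈ lat 3.3°S, lon 10.7°W

Convert each endpoint to a unit vector on the sphere (x = cos φ cos λ, y = cos φ sin λ, z = sin φ).
The central angle between the endpoints is δ = arccos(p₁·p₂) ≈ 1.321 rad (75.7°).
Interpolate at f = 1/2 with slerp weights a = sin((1−f)δ)/sin δ ≈ 0.633, b = sin(fδ)/sin δ ≈ 0.633.
p = a·p₁ + b·p₂ ≈ (0.981, -0.185, -0.058); φ = arcsin(p_z) ≈ -3.32°, λ = atan2(p_y, p_x) ≈ -10.71°.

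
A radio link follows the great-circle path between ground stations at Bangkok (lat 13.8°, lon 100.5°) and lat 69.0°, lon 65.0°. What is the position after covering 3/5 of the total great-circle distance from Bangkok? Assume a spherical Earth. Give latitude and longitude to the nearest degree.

From cos δ = sin φ₁ sin φ₂ + cos φ₁ cos φ₂ cos Δλ, the central angle is δ ≈ 1.040 rad (59.6°).
Interpolate at f = 3/5 with slerp weights a = sin((1−f)δ)/sin δ ≈ 0.469, b = sin(fδ)/sin δ ≈ 0.678.
p = a·p₁ + b·p₂ ≈ (0.020, 0.668, 0.744); φ = arcsin(p_z) ≈ 48.10°, λ = atan2(p_y, p_x) ≈ 88.31°.

≈ lat 48°, lon 88°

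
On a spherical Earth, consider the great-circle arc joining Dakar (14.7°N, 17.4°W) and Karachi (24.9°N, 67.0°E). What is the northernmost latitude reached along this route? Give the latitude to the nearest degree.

The great circle lies in the plane with unit normal n̂ = (p₁ × p₂)/|p₁ × p₂|.
Here n̂_z ≈ +0.890; the vertex latitude is φ_max = arccos|n̂_z| ≈ 27.2°.

≈ 27°N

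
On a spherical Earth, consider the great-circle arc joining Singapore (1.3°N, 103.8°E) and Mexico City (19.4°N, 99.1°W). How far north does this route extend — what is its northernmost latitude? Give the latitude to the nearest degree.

≈ 44°N

The great circle lies in the plane with unit normal n̂ = (p₁ × p₂)/|p₁ × p₂|.
Here n̂_z ≈ +0.722; the vertex latitude is φ_max = arccos|n̂_z| ≈ 43.8°.
Check via Clairaut: cos φ_max = |cos φ₁| · sin C = cos(1.3°)·sin(46.2°) ≈ 0.722, again giving ≈ 43.8°.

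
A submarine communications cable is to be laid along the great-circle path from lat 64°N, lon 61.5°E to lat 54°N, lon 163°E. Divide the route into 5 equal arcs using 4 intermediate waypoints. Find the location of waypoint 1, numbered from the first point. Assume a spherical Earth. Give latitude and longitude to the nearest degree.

Write both endpoints as unit vectors p₁, p₂ with components (cos φ cos λ, cos φ sin λ, sin φ).
The central angle between the endpoints is δ = arccos(p₁·p₂) ≈ 0.829 rad (47.5°).
Interpolate at f = 1/5 with slerp weights a = sin((1−f)δ)/sin δ ≈ 0.835, b = sin(fδ)/sin δ ≈ 0.224.
p = a·p₁ + b·p₂ ≈ (0.049, 0.360, 0.932); φ = arcsin(p_z) ≈ 68.69°, λ = atan2(p_y, p_x) ≈ 82.28°.

≈ lat 69°N, lon 82°E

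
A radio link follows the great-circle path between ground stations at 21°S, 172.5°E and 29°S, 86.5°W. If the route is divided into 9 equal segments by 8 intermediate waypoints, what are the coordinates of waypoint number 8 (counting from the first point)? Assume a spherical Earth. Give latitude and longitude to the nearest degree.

Convert each endpoint to a unit vector on the sphere (x = cos φ cos λ, y = cos φ sin λ, z = sin φ).
The central angle between the endpoints is δ = arccos(p₁·p₂) ≈ 1.553 rad (89.0°).
Interpolate at f = 8/9 with slerp weights a = sin((1−f)δ)/sin δ ≈ 0.172, b = sin(fδ)/sin δ ≈ 0.982.
p = a·p₁ + b·p₂ ≈ (-0.106, -0.836, -0.538); φ = arcsin(p_z) ≈ -32.52°, λ = atan2(p_y, p_x) ≈ -97.26°.

≈ 33°S, 97°W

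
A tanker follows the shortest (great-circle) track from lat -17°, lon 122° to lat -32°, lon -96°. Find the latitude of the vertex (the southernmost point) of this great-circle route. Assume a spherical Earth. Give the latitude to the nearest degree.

The great circle lies in the plane with unit normal n̂ = (p₁ × p₂)/|p₁ × p₂|.
Here n̂_z ≈ +0.571; the vertex latitude is φ_max = arccos|n̂_z| ≈ 55.2°.
Check via Clairaut: cos φ_max = |cos φ₁| · sin C = cos(17.0°)·sin(143.4°) ≈ 0.571, again giving ≈ 55.2°.

≈ -55°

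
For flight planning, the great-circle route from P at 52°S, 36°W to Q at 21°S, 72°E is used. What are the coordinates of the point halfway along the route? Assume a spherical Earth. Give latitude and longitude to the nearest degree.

≈ 50°S, 34°E

The haversine formula gives a central angle δ ≈ 1.466 rad (84.0°) between the endpoints.
Interpolate at f = 1/2 with slerp weights a = sin((1−f)δ)/sin δ ≈ 0.673, b = sin(fδ)/sin δ ≈ 0.673.
p = a·p₁ + b·p₂ ≈ (0.529, 0.354, -0.771); φ = arcsin(p_z) ≈ -50.46°, λ = atan2(p_y, p_x) ≈ 33.77°.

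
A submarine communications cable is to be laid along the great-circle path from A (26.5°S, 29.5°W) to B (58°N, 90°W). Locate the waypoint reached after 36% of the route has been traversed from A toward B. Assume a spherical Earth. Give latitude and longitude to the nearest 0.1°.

Convert each endpoint to a unit vector on the sphere (x = cos φ cos λ, y = cos φ sin λ, z = sin φ).
The central angle between the endpoints is δ = arccos(p₁·p₂) ≈ 1.716 rad (98.3°).
Interpolate at f = 0.36 with slerp weights a = sin((1−f)δ)/sin δ ≈ 0.900, b = sin(fδ)/sin δ ≈ 0.585.
p = a·p₁ + b·p₂ ≈ (0.701, -0.707, 0.095); φ = arcsin(p_z) ≈ 5.45°, λ = atan2(p_y, p_x) ≈ -45.24°.

≈ (5.4°N, 45.2°W)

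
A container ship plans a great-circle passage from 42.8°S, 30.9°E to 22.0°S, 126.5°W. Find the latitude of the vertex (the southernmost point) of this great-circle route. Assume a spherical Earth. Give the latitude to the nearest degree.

The great circle lies in the plane with unit normal n̂ = (p₁ × p₂)/|p₁ × p₂|.
Here n̂_z ≈ -0.282; the vertex latitude is φ_max = arccos|n̂_z| ≈ 73.6°.
Check via Clairaut: cos φ_max = |cos φ₁| · sin C = cos(42.8°)·sin(157.4°) ≈ 0.282, again giving ≈ 73.6°.

≈ 74°S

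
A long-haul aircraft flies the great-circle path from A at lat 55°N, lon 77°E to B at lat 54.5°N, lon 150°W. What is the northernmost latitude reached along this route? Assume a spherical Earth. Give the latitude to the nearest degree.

The great circle lies in the plane with unit normal n̂ = (p₁ × p₂)/|p₁ × p₂|.
Here n̂_z ≈ +0.271; the vertex latitude is φ_max = arccos|n̂_z| ≈ 74.3°.
Check via Clairaut: cos φ_max = |cos φ₁| · sin C = cos(55.0°)·sin(28.2°) ≈ 0.271, again giving ≈ 74.3°.

≈ 74°N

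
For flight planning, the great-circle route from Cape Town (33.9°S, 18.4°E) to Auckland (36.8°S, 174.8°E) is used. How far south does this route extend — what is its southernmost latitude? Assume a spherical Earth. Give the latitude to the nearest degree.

≈ 74°S

The great circle lies in the plane with unit normal n̂ = (p₁ × p₂)/|p₁ × p₂|.
Here n̂_z ≈ +0.277; the vertex latitude is φ_max = arccos|n̂_z| ≈ 73.9°.
Check via Clairaut: cos φ_max = |cos φ₁| · sin C = cos(33.9°)·sin(160.5°) ≈ 0.277, again giving ≈ 73.9°.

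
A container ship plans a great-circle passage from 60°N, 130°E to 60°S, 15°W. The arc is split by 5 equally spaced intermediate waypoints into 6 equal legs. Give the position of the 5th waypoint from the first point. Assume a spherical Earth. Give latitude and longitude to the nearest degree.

≈ 45°S, 24°E

From cos δ = sin φ₁ sin φ₂ + cos φ₁ cos φ₂ cos Δλ, the central angle is δ ≈ 2.840 rad (162.7°).
Interpolate at f = 5/6 with slerp weights a = sin((1−f)δ)/sin δ ≈ 1.533, b = sin(fδ)/sin δ ≈ 2.354.
p = a·p₁ + b·p₂ ≈ (0.644, 0.283, -0.711); φ = arcsin(p_z) ≈ -45.30°, λ = atan2(p_y, p_x) ≈ 23.69°.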